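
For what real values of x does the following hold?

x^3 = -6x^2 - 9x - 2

Rearrange: x^3 + 6x^2 + 9x + 2 = 0.
Possible rational roots are divisors of 2. Testing x = -2 gives 0, so (x + 2) is a factor.
Divide: x^3 + 6x^2 + 9x + 2 = (x + 2)(x^2 + 4x + 1).
Apply the quadratic formula to x^2 + 4x + 1 = 0: x = (-4 +/- sqrt(12))/2, i.e. x ~= -0.2679 or x ~= -3.7321.

x = -3.7321 or x = -2 or x = -0.2679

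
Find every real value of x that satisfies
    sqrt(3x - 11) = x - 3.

Square both sides: 3x - 11 = (x - 3)^2.
Expand and rearrange: x^2 - 9x + 20 = 0.
Solving gives x = 5 or x = 4.
Check each candidate in the original equation:
  x = 5: sqrt(4) = 2, while x - 3 = 2 — valid.
  x = 4: sqrt(1) = 1, while x - 3 = 1 — valid.

x = 4 or x = 5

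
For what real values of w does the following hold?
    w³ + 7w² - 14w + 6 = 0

w = -8.6904 or w = 0.6904 or w = 1

Possible rational roots are divisors of 6. Testing w = 1 gives 0, so (w - 1) is a factor.
Divide: w³ + 7w² - 14w + 6 = (w - 1)(w² + 8w - 6).
Apply the quadratic formula to w² + 8w - 6 = 0: w = (-8 ± √88)/2, i.e. w ≈ 0.6904 or w ≈ -8.6904.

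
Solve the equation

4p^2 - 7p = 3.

Rearrange to standard form: 4p^2 - 7p - 3 = 0.
Discriminant: (-7)^2 - 4*4*(-3) = 97.
Quadratic formula: p = (7 +/- sqrt(97)) / 8.
So p = 7/8 + sqrt(97)/8 ~= 2.1061 or p = 7/8 - sqrt(97)/8 ~= -0.3561.

p = -0.3561 or p = 2.1061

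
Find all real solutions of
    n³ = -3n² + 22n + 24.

Rearrange: n³ + 3n² - 22n - 24 = 0.
Possible rational roots are divisors of -24. Testing n = 4 gives 0, so (n - 4) is a factor.
Divide: n³ + 3n² - 22n - 24 = (n - 4)(n² + 7n + 6).
Factor the quadratic: n = -1 or n = -6.

n = -6 or n = -1 or n = 4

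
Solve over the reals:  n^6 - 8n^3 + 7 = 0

Let u = n^3. The equation becomes u^2 - 8u + 7 = 0.
Factor: (u - 1)(u - 7) = 0, so u = 1 or u = 7.
n^3 = 1 gives n = 1.
n^3 = 7 gives n = (7)^(1/3) ~= 1.9129.

n = 1 or n = 1.9129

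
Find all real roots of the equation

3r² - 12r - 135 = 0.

r = -5 or r = 9

Factor: 3(r - 9)(r + 5) = 0.
So r = 9 or r = -5.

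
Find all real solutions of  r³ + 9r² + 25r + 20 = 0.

r = -4 or r = -3.618 or r = -1.382

Possible rational roots are divisors of 20. Testing r = -4 gives 0, so (r + 4) is a factor.
Divide: r³ + 9r² + 25r + 20 = (r + 4)(r² + 5r + 5).
Apply the quadratic formula to r² + 5r + 5 = 0: r = (-5 ± √5)/2, i.e. r ≈ -1.382 or r ≈ -3.618.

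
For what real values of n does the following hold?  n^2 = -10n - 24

Bring every term to one side: n^2 + 10n + 24 = 0.
Factor: (n + 4)(n + 6) = 0.
So n = -4 or n = -6.

n = -6 or n = -4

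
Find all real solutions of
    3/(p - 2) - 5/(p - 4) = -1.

p = 0.8377 or p = 7.1623

Multiply both sides by (p - 2)(p - 4):
3(p - 4) - 5(p - 2) = -(p - 2)(p - 4).
Expand and collect terms: -p^2 + 8p - 6 = 0.
By the quadratic formula, p = (-8 +/- sqrt(40)) / -2, so p ~= 0.8377 or p ~= 7.1623.
Neither value makes a denominator zero (p != 2, p != 4), so both are valid.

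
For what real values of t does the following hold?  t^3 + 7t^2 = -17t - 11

t = -1

Rearrange: t^3 + 7t^2 + 17t + 11 = 0.
Possible rational roots are divisors of 11. Testing t = -1 gives 0, so (t + 1) is a factor.
Divide: t^3 + 7t^2 + 17t + 11 = (t + 1)(t^2 + 6t + 11).
The quadratic t^2 + 6t + 11 has discriminant -8 < 0, so no further real roots.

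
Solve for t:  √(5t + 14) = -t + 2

Square both sides: 5t + 14 = (-t + 2)².
Expand and rearrange: t² - 9t - 10 = 0.
Solving gives t = 10 or t = -1.
Check each candidate in the original equation:
  t = 10: √(64) = 8, while -t + 2 = -8 — extraneous.
  t = -1: √(9) = 3, while -t + 2 = 3 — valid.

t = -1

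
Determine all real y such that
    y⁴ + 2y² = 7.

y = -1.3522 or y = 1.3522

Let u = y². The equation becomes u² + 2u - 7 = 0.
By the quadratic formula, u = -1 + 2·√(2) or u = -2·√(2) - 1.
y² = -1 + 2·√(2) gives y = ±√(-1 + 2·√(2)) ≈ ±1.3522.
y² = -2·√(2) - 1 < 0 has no real solution.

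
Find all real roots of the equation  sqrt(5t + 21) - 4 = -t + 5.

t = 3

Isolate the radical: sqrt(5t + 21) = -t + 9.
Square both sides: 5t + 21 = (-t + 9)^2.
Expand and rearrange: t^2 - 23t + 60 = 0.
Solving gives t = 20 or t = 3.
Check each candidate in the original equation:
  t = 20: sqrt(121) = 11, while -t + 9 = -11 — extraneous.
  t = 3: sqrt(36) = 6, while -t + 9 = 6 — valid.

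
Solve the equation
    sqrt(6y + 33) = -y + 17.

y = 8

Square both sides: 6y + 33 = (-y + 17)^2.
Expand and rearrange: y^2 - 40y + 256 = 0.
Solving gives y = 32 or y = 8.
Check each candidate in the original equation:
  y = 32: sqrt(225) = 15, while -y + 17 = -15 — extraneous.
  y = 8: sqrt(81) = 9, while -y + 17 = 9 — valid.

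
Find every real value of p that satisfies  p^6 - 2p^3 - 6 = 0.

Let u = p^3. The equation becomes u^2 - 2u - 6 = 0.
By the quadratic formula, u = 1 + sqrt(7) or u = 1 - sqrt(7).
p^3 = 1 + sqrt(7) gives p = (1 + sqrt(7))^(1/3) ~= 1.5391.
p^3 = 1 - sqrt(7) gives p = -(-1 + sqrt(7))^(1/3) ~= -1.1807.

p = -1.1807 or p = 1.5391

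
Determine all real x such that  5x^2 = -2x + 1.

Rearrange to standard form: 5x^2 + 2x - 1 = 0.
Discriminant: (2)^2 - 4*5*(-1) = 24.
Quadratic formula: x = (-2 +/- sqrt(24)) / 10.
So x = -1/5 + sqrt(6)/5 ~= 0.2899 or x = -sqrt(6)/5 - 1/5 ~= -0.6899.

x = -0.6899 or x = 0.2899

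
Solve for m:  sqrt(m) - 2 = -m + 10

m = 9

Isolate the radical: sqrt(m) = -m + 12.
Square both sides: m = (-m + 12)^2.
Expand and rearrange: m^2 - 25m + 144 = 0.
Solving gives m = 16 or m = 9.
Check each candidate in the original equation:
  m = 16: sqrt(16) = 4, while -m + 12 = -4 — extraneous.
  m = 9: sqrt(9) = 3, while -m + 12 = 3 — valid.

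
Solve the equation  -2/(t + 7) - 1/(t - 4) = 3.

t = -7.6862 or t = 3.6862

Multiply both sides by (t + 7)(t - 4):
-2(t - 4) - (t + 7) = 3(t + 7)(t - 4).
Expand and collect terms: 3t² + 12t - 85 = 0.
By the quadratic formula, t = (-12 ± √1164) / 6, so t ≈ 3.6862 or t ≈ -7.6862.
Neither value makes a denominator zero (t ≠ -7, t ≠ 4), so both are valid.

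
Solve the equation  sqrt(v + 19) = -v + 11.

Square both sides: v + 19 = (-v + 11)^2.
Expand and rearrange: v^2 - 23v + 102 = 0.
Solving gives v = 17 or v = 6.
Check each candidate in the original equation:
  v = 17: sqrt(36) = 6, while -v + 11 = -6 — extraneous.
  v = 6: sqrt(25) = 5, while -v + 11 = 5 — valid.

v = 6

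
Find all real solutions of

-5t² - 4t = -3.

t = -1.2718 or t = 0.4718

Rearrange to standard form: -5t² - 4t + 3 = 0.
Discriminant: (-4)² − 4·(-5)·3 = 76.
Quadratic formula: t = (4 ± √76) / (-10).
So t = -√(19)/5 - 2/5 ≈ -1.2718 or t = -2/5 + √(19)/5 ≈ 0.4718.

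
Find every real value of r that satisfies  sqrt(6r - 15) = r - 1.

r = 4

Square both sides: 6r - 15 = (r - 1)^2.
Expand and rearrange: r^2 - 8r + 16 = 0.
This gives the repeated root r = 4.
Check in the original equation:
  r = 4: sqrt(9) = 3, while r - 1 = 3 — valid.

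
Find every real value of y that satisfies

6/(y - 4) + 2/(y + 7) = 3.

y = -6.4405 or y = 6.1072

Multiply both sides by (y - 4)(y + 7):
6(y + 7) + 2(y - 4) = 3(y - 4)(y + 7).
Expand and collect terms: 3y² + y - 118 = 0.
By the quadratic formula, y = (-1 ± √1417) / 6, so y ≈ 6.1072 or y ≈ -6.4405.
Neither value makes a denominator zero (y ≠ 4, y ≠ -7), so both are valid.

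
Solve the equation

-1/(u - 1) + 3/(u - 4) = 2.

u = 0.6548 or u = 5.3452

Multiply both sides by (u - 1)(u - 4):
-(u - 4) + 3(u - 1) = 2(u - 1)(u - 4).
Expand and collect terms: 2u² - 12u + 7 = 0.
By the quadratic formula, u = (12 ± √88) / 4, so u ≈ 5.3452 or u ≈ 0.6548.
Neither value makes a denominator zero (u ≠ 1, u ≠ 4), so both are valid.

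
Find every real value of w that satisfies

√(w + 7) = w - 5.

w = 9

Square both sides: w + 7 = (w - 5)².
Expand and rearrange: w² - 11w + 18 = 0.
Solving gives w = 9 or w = 2.
Check each candidate in the original equation:
  w = 9: √(16) = 4, while w - 5 = 4 — valid.
  w = 2: √(9) = 3, while w - 5 = -3 — extraneous.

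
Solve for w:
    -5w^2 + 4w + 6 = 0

Discriminant: (4)^2 - 4*(-5)*6 = 136.
Quadratic formula: w = (-4 +/- sqrt(136)) / (-10).
So w = 2/5 - sqrt(34)/5 ~= -0.7662 or w = 2/5 + sqrt(34)/5 ~= 1.5662.

w = -0.7662 or w = 1.5662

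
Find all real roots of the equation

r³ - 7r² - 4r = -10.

r = -1.3589 or r = 1 or r = 7.3589

Rearrange: r³ - 7r² - 4r + 10 = 0.
Possible rational roots are divisors of 10. Testing r = 1 gives 0, so (r - 1) is a factor.
Divide: r³ - 7r² - 4r + 10 = (r - 1)(r² - 6r - 10).
Apply the quadratic formula to r² - 6r - 10 = 0: r = (6 ± √76)/2, i.e. r ≈ 7.3589 or r ≈ -1.3589.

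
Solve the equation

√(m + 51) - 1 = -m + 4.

m = -2

Isolate the radical: √(m + 51) = -m + 5.
Square both sides: m + 51 = (-m + 5)².
Expand and rearrange: m² - 11m - 26 = 0.
Solving gives m = 13 or m = -2.
Check each candidate in the original equation:
  m = 13: √(64) = 8, while -m + 5 = -8 — extraneous.
  m = -2: √(49) = 7, while -m + 5 = 7 — valid.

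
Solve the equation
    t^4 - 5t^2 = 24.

Let u = t^2. The equation becomes u^2 - 5u - 24 = 0.
Factor: (u + 3)(u - 8) = 0, so u = -3 or u = 8.
t^2 = -3 < 0 has no real solution.
t^2 = 8 gives t = +/-2*sqrt(2) ~= +/-2.8284.

t = -2.8284 or t = 2.8284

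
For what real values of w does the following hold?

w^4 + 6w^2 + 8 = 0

Let u = w^2. The equation becomes u^2 + 6u + 8 = 0.
Factor: (u + 2)(u + 4) = 0, so u = -2 or u = -4.
w^2 = -2 < 0 has no real solution.
w^2 = -4 < 0 has no real solution.

No real solutions.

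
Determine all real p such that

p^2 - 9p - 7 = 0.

Discriminant: (-9)^2 - 4*1*(-7) = 109.
Quadratic formula: p = (9 +/- sqrt(109)) / 2.
So p = 9/2 + sqrt(109)/2 ~= 9.7202 or p = 9/2 - sqrt(109)/2 ~= -0.7202.

p = -0.7202 or p = 9.7202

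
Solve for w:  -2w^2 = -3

Rearrange to standard form: -2w^2 + 3 = 0.
Discriminant: (0)^2 - 4*(-2)*3 = 24.
Quadratic formula: w = (0 +/- sqrt(24)) / (-4).
So w = -sqrt(6)/2 ~= -1.2247 or w = sqrt(6)/2 ~= 1.2247.

w = -1.2247 or w = 1.2247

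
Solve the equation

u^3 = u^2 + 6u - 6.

Rearrange: u^3 - u^2 - 6u + 6 = 0.
Possible rational roots are divisors of 6. Testing u = 1 gives 0, so (u - 1) is a factor.
Divide: u^3 - u^2 - 6u + 6 = (u - 1)(u^2 - 6).
Apply the quadratic formula to u^2 - 6 = 0: u = (0 +/- sqrt(24))/2, i.e. u ~= 2.4495 or u ~= -2.4495.

u = -2.4495 or u = 1 or u = 2.4495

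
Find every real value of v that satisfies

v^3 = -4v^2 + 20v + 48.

Rearrange: v^3 + 4v^2 - 20v - 48 = 0.
Possible rational roots are divisors of -48. Testing v = 4 gives 0, so (v - 4) is a factor.
Divide: v^3 + 4v^2 - 20v - 48 = (v - 4)(v^2 + 8v + 12).
Factor the quadratic: v = -2 or v = -6.

v = -6 or v = -2 or v = 4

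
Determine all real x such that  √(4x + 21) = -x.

Square both sides: 4x + 21 = (-x)².
Expand and rearrange: x² - 4x - 21 = 0.
Solving gives x = 7 or x = -3.
Check each candidate in the original equation:
  x = 7: √(49) = 7, while -x = -7 — extraneous.
  x = -3: √(9) = 3, while -x = 3 — valid.

x = -3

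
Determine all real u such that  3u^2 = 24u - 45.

Bring every term to one side: 3u^2 - 24u + 45 = 0.
Factor: 3(u - 5)(u - 3) = 0.
So u = 5 or u = 3.

u = 3 or u = 5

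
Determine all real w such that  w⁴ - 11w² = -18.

Let u = w². The equation becomes u² - 11u + 18 = 0.
Factor: (u - 9)(u - 2) = 0, so u = 9 or u = 2.
w² = 9 gives w = ±3.
w² = 2 gives w = ±√(2) ≈ ±1.4142.

w = -3 or w = -1.4142 or w = 1.4142 or w = 3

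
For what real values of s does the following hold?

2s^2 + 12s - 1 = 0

s = -6.0822 or s = 0.0822

Discriminant: (12)^2 - 4*2*(-1) = 152.
Quadratic formula: s = (-12 +/- sqrt(152)) / 4.
So s = -3 + sqrt(38)/2 ~= 0.0822 or s = -sqrt(38)/2 - 3 ~= -6.0822.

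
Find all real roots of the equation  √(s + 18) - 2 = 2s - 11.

s = 7

Isolate the radical: √(s + 18) = 2s - 9.
Square both sides: s + 18 = (2s - 9)².
Expand and rearrange: 4s² - 37s + 63 = 0.
Solving gives s = 7 or s = 2.25.
Check each candidate in the original equation:
  s = 7: √(25) = 5, while 2s - 9 = 5 — valid.
  s = 2.25: √(20.25) = 4.5, while 2s - 9 = -4.5 — extraneous.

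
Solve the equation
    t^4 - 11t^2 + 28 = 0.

t = -2.6458 or t = -2 or t = 2 or t = 2.6458

Let u = t^2. The equation becomes u^2 - 11u + 28 = 0.
Factor: (u - 7)(u - 4) = 0, so u = 7 or u = 4.
t^2 = 7 gives t = +/-sqrt(7) ~= +/-2.6458.
t^2 = 4 gives t = +/-2.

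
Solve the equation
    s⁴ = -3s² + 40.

s = -2.2361 or s = 2.2361

Let u = s². The equation becomes u² + 3u - 40 = 0.
Factor: (u + 8)(u - 5) = 0, so u = -8 or u = 5.
s² = -8 < 0 has no real solution.
s² = 5 gives s = ±√(5) ≈ ±2.2361.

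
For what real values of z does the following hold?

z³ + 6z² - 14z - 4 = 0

Possible rational roots are divisors of -4. Testing z = 2 gives 0, so (z - 2) is a factor.
Divide: z³ + 6z² - 14z - 4 = (z - 2)(z² + 8z + 2).
Apply the quadratic formula to z² + 8z + 2 = 0: z = (-8 ± √56)/2, i.e. z ≈ -0.2583 or z ≈ -7.7417.

z = -7.7417 or z = -0.2583 or z = 2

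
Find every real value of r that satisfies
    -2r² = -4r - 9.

Rearrange to standard form: -2r² + 4r + 9 = 0.
Discriminant: (4)² − 4·(-2)·9 = 88.
Quadratic formula: r = (-4 ± √88) / (-4).
So r = 1 - √(22)/2 ≈ -1.3452 or r = 1 + √(22)/2 ≈ 3.3452.

r = -1.3452 or r = 3.3452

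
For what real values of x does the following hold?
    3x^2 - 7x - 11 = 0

x = -1.0756 or x = 3.4089

Discriminant: (-7)^2 - 4*3*(-11) = 181.
Quadratic formula: x = (7 +/- sqrt(181)) / 6.
So x = 7/6 + sqrt(181)/6 ~= 3.4089 or x = 7/6 - sqrt(181)/6 ~= -1.0756.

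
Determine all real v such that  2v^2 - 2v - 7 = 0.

Discriminant: (-2)^2 - 4*2*(-7) = 60.
Quadratic formula: v = (2 +/- sqrt(60)) / 4.
So v = 1/2 + sqrt(15)/2 ~= 2.4365 or v = 1/2 - sqrt(15)/2 ~= -1.4365.

v = -1.4365 or v = 2.4365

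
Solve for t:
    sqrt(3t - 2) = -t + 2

t = 1

Square both sides: 3t - 2 = (-t + 2)^2.
Expand and rearrange: t^2 - 7t + 6 = 0.
Solving gives t = 6 or t = 1.
Check each candidate in the original equation:
  t = 6: sqrt(16) = 4, while -t + 2 = -4 — extraneous.
  t = 1: sqrt(1) = 1, while -t + 2 = 1 — valid.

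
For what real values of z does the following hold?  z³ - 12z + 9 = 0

z = -3.7913 or z = 0.7913 or z = 3

Possible rational roots are divisors of 9. Testing z = 3 gives 0, so (z - 3) is a factor.
Divide: z³ - 12z + 9 = (z - 3)(z² + 3z - 3).
Apply the quadratic formula to z² + 3z - 3 = 0: z = (-3 ± √21)/2, i.e. z ≈ 0.7913 or z ≈ -3.7913.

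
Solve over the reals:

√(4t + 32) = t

t = 8

Square both sides: 4t + 32 = (t)².
Expand and rearrange: t² - 4t - 32 = 0.
Solving gives t = 8 or t = -4.
Check each candidate in the original equation:
  t = 8: √(64) = 8, while t = 8 — valid.
  t = -4: √(16) = 4, while t = -4 — extraneous.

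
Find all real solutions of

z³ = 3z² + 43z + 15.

Rearrange: z³ - 3z² - 43z - 15 = 0.
Possible rational roots are divisors of -15. Testing z = -5 gives 0, so (z + 5) is a factor.
Divide: z³ - 3z² - 43z - 15 = (z + 5)(z² - 8z - 3).
Apply the quadratic formula to z² - 8z - 3 = 0: z = (8 ± √76)/2, i.e. z ≈ 8.3589 or z ≈ -0.3589.

z = -5 or z = -0.3589 or z = 8.3589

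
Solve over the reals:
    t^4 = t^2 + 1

Let u = t^2. The equation becomes u^2 - u - 1 = 0.
By the quadratic formula, u = 1/2 + sqrt(5)/2 or u = 1/2 - sqrt(5)/2.
t^2 = 1/2 + sqrt(5)/2 gives t = +/-sqrt(1/2 + sqrt(5)/2) ~= +/-1.272.
t^2 = 1/2 - sqrt(5)/2 < 0 has no real solution.

t = -1.272 or t = 1.272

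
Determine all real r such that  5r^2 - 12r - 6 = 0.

Discriminant: (-12)^2 - 4*5*(-6) = 264.
Quadratic formula: r = (12 +/- sqrt(264)) / 10.
So r = 6/5 + sqrt(66)/5 ~= 2.8248 or r = 6/5 - sqrt(66)/5 ~= -0.4248.

r = -0.4248 or r = 2.8248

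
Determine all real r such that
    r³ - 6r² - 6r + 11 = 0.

r = -1.6533 or r = 1 or r = 6.6533

Possible rational roots are divisors of 11. Testing r = 1 gives 0, so (r - 1) is a factor.
Divide: r³ - 6r² - 6r + 11 = (r - 1)(r² - 5r - 11).
Apply the quadratic formula to r² - 5r - 11 = 0: r = (5 ± √69)/2, i.e. r ≈ 6.6533 or r ≈ -1.6533.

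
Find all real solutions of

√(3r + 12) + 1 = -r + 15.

r = 8

Isolate the radical: √(3r + 12) = -r + 14.
Square both sides: 3r + 12 = (-r + 14)².
Expand and rearrange: r² - 31r + 184 = 0.
Solving gives r = 23 or r = 8.
Check each candidate in the original equation:
  r = 23: √(81) = 9, while -r + 14 = -9 — extraneous.
  r = 8: √(36) = 6, while -r + 14 = 6 — valid.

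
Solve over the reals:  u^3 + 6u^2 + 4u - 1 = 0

Possible rational roots are divisors of -1. Testing u = -1 gives 0, so (u + 1) is a factor.
Divide: u^3 + 6u^2 + 4u - 1 = (u + 1)(u^2 + 5u - 1).
Apply the quadratic formula to u^2 + 5u - 1 = 0: u = (-5 +/- sqrt(29))/2, i.e. u ~= 0.1926 or u ~= -5.1926.

u = -5.1926 or u = -1 or u = 0.1926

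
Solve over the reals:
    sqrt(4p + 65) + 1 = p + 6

Isolate the radical: sqrt(4p + 65) = p + 5.
Square both sides: 4p + 65 = (p + 5)^2.
Expand and rearrange: p^2 + 6p - 40 = 0.
Solving gives p = 4 or p = -10.
Check each candidate in the original equation:
  p = 4: sqrt(81) = 9, while p + 5 = 9 — valid.
  p = -10: sqrt(25) = 5, while p + 5 = -5 — extraneous.

p = 4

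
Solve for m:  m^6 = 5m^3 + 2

Let u = m^3. The equation becomes u^2 - 5u - 2 = 0.
By the quadratic formula, u = 5/2 + sqrt(33)/2 or u = 5/2 - sqrt(33)/2.
m^3 = 5/2 + sqrt(33)/2 gives m = (5/2 + sqrt(33)/2)^(1/3) ~= 1.7514.
m^3 = 5/2 - sqrt(33)/2 gives m = -(-5/2 + sqrt(33)/2)^(1/3) ~= -0.7194.

m = -0.7194 or m = 1.7514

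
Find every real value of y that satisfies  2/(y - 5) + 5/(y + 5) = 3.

y = -3.4551 or y = 5.7885

Multiply both sides by (y - 5)(y + 5):
2(y + 5) + 5(y - 5) = 3(y - 5)(y + 5).
Expand and collect terms: 3y² - 7y - 60 = 0.
By the quadratic formula, y = (7 ± √769) / 6, so y ≈ 5.7885 or y ≈ -3.4551.
Neither value makes a denominator zero (y ≠ 5, y ≠ -5), so both are valid.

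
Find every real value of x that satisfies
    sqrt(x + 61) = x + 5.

x = 3

Square both sides: x + 61 = (x + 5)^2.
Expand and rearrange: x^2 + 9x - 36 = 0.
Solving gives x = 3 or x = -12.
Check each candidate in the original equation:
  x = 3: sqrt(64) = 8, while x + 5 = 8 — valid.
  x = -12: sqrt(49) = 7, while x + 5 = -7 — extraneous.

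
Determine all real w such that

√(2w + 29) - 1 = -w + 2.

w = -2

Isolate the radical: √(2w + 29) = -w + 3.
Square both sides: 2w + 29 = (-w + 3)².
Expand and rearrange: w² - 8w - 20 = 0.
Solving gives w = 10 or w = -2.
Check each candidate in the original equation:
  w = 10: √(49) = 7, while -w + 3 = -7 — extraneous.
  w = -2: √(25) = 5, while -w + 3 = 5 — valid.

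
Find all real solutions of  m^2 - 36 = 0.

m = -6 or m = 6

Factor: (m + 6)(m - 6) = 0.
So m = -6 or m = 6.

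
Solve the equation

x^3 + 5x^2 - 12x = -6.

x = -6.873 or x = 0.873 or x = 1

Rearrange: x^3 + 5x^2 - 12x + 6 = 0.
Possible rational roots are divisors of 6. Testing x = 1 gives 0, so (x - 1) is a factor.
Divide: x^3 + 5x^2 - 12x + 6 = (x - 1)(x^2 + 6x - 6).
Apply the quadratic formula to x^2 + 6x - 6 = 0: x = (-6 +/- sqrt(60))/2, i.e. x ~= 0.873 or x ~= -6.873.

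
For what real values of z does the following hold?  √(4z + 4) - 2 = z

z = 0

Isolate the radical: √(4z + 4) = z + 2.
Square both sides: 4z + 4 = (z + 2)².
Expand and rearrange: z² = 0.
This gives the repeated root z = 0.
Check in the original equation:
  z = 0: √(4) = 2, while z + 2 = 2 — valid.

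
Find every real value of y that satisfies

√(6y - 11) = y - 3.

y = 10

Square both sides: 6y - 11 = (y - 3)².
Expand and rearrange: y² - 12y + 20 = 0.
Solving gives y = 10 or y = 2.
Check each candidate in the original equation:
  y = 10: √(49) = 7, while y - 3 = 7 — valid.
  y = 2: √(1) = 1, while y - 3 = -1 — extraneous.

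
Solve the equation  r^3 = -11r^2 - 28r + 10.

r = -6.3166 or r = -5 or r = 0.3166

Rearrange: r^3 + 11r^2 + 28r - 10 = 0.
Possible rational roots are divisors of -10. Testing r = -5 gives 0, so (r + 5) is a factor.
Divide: r^3 + 11r^2 + 28r - 10 = (r + 5)(r^2 + 6r - 2).
Apply the quadratic formula to r^2 + 6r - 2 = 0: r = (-6 +/- sqrt(44))/2, i.e. r ~= 0.3166 or r ~= -6.3166.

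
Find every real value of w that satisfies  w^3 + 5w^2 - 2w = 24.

Rearrange: w^3 + 5w^2 - 2w - 24 = 0.
Possible rational roots are divisors of -24. Testing w = 2 gives 0, so (w - 2) is a factor.
Divide: w^3 + 5w^2 - 2w - 24 = (w - 2)(w^2 + 7w + 12).
Factor the quadratic: w = -3 or w = -4.

w = -4 or w = -3 or w = 2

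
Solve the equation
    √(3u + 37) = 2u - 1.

u = 4

Square both sides: 3u + 37 = (2u - 1)².
Expand and rearrange: 4u² - 7u - 36 = 0.
Solving gives u = 4 or u = -2.25.
Check each candidate in the original equation:
  u = 4: √(49) = 7, while 2u - 1 = 7 — valid.
  u = -2.25: √(30.25) = 5.5, while 2u - 1 = -5.5 — extraneous.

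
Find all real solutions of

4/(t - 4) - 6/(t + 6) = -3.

Multiply both sides by (t - 4)(t + 6):
4(t + 6) - 6(t - 4) = -3(t - 4)(t + 6).
Expand and collect terms: -3t^2 - 4t + 24 = 0.
By the quadratic formula, t = (4 +/- sqrt(304)) / -6, so t ~= -3.5726 or t ~= 2.2393.
Neither value makes a denominator zero (t != 4, t != -6), so both are valid.

t = -3.5726 or t = 2.2393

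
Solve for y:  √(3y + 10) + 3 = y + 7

y = -3 or y = -2

Isolate the radical: √(3y + 10) = y + 4.
Square both sides: 3y + 10 = (y + 4)².
Expand and rearrange: y² + 5y + 6 = 0.
Solving gives y = -2 or y = -3.
Check each candidate in the original equation:
  y = -2: √(4) = 2, while y + 4 = 2 — valid.
  y = -3: √(1) = 1, while y + 4 = 1 — valid.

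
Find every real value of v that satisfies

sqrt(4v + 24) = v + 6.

v = -6 or v = -2

Square both sides: 4v + 24 = (v + 6)^2.
Expand and rearrange: v^2 + 8v + 12 = 0.
Solving gives v = -2 or v = -6.
Check each candidate in the original equation:
  v = -2: sqrt(16) = 4, while v + 6 = 4 — valid.
  v = -6: sqrt(0) = 0, while v + 6 = 0 — valid.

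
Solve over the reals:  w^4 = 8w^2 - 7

Let u = w^2. The equation becomes u^2 - 8u + 7 = 0.
Factor: (u - 7)(u - 1) = 0, so u = 7 or u = 1.
w^2 = 7 gives w = +/-sqrt(7) ~= +/-2.6458.
w^2 = 1 gives w = +/-1.

w = -2.6458 or w = -1 or w = 1 or w = 2.6458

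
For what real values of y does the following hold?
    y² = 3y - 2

Bring every term to one side: y² - 3y + 2 = 0.
Factor: (y - 1)(y - 2) = 0.
So y = 1 or y = 2.

y = 1 or y = 2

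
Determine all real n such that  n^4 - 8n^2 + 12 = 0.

n = -2.4495 or n = -1.4142 or n = 1.4142 or n = 2.4495

Let u = n^2. The equation becomes u^2 - 8u + 12 = 0.
Factor: (u - 2)(u - 6) = 0, so u = 2 or u = 6.
n^2 = 2 gives n = +/-sqrt(2) ~= +/-1.4142.
n^2 = 6 gives n = +/-sqrt(6) ~= +/-2.4495.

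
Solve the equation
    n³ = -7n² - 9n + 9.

Rearrange: n³ + 7n² + 9n - 9 = 0.
Possible rational roots are divisors of -9. Testing n = -3 gives 0, so (n + 3) is a factor.
Divide: n³ + 7n² + 9n - 9 = (n + 3)(n² + 4n - 3).
Apply the quadratic formula to n² + 4n - 3 = 0: n = (-4 ± √28)/2, i.e. n ≈ 0.6458 or n ≈ -4.6458.

n = -4.6458 or n = -3 or n = 0.6458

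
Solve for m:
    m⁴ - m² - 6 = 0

Let u = m². The equation becomes u² - u - 6 = 0.
Factor: (u + 2)(u - 3) = 0, so u = -2 or u = 3.
m² = -2 < 0 has no real solution.
m² = 3 gives m = ±√(3) ≈ ±1.7321.

m = -1.7321 or m = 1.7321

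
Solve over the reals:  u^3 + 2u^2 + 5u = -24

Rearrange: u^3 + 2u^2 + 5u + 24 = 0.
Possible rational roots are divisors of 24. Testing u = -3 gives 0, so (u + 3) is a factor.
Divide: u^3 + 2u^2 + 5u + 24 = (u + 3)(u^2 - u + 8).
The quadratic u^2 - u + 8 has discriminant -31 < 0, so no further real roots.

u = -3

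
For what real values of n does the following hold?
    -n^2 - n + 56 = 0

n = -8 or n = 7

Factor: -1(n - 7)(n + 8) = 0.
So n = 7 or n = -8.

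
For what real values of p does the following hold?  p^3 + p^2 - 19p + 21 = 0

p = -5.3166 or p = 1.3166 or p = 3

Possible rational roots are divisors of 21. Testing p = 3 gives 0, so (p - 3) is a factor.
Divide: p^3 + p^2 - 19p + 21 = (p - 3)(p^2 + 4p - 7).
Apply the quadratic formula to p^2 + 4p - 7 = 0: p = (-4 +/- sqrt(44))/2, i.e. p ~= 1.3166 or p ~= -5.3166.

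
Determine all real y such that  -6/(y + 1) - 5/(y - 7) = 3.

y = -3.3824 or y = 5.7158

Multiply both sides by (y + 1)(y - 7):
-6(y - 7) - 5(y + 1) = 3(y + 1)(y - 7).
Expand and collect terms: 3y² - 7y - 58 = 0.
By the quadratic formula, y = (7 ± √745) / 6, so y ≈ 5.7158 or y ≈ -3.3824.
Neither value makes a denominator zero (y ≠ -1, y ≠ 7), so both are valid.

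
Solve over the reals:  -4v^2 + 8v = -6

Rearrange to standard form: -4v^2 + 8v + 6 = 0.
Discriminant: (8)^2 - 4*(-4)*6 = 160.
Quadratic formula: v = (-8 +/- sqrt(160)) / (-8).
So v = 1 - sqrt(10)/2 ~= -0.5811 or v = 1 + sqrt(10)/2 ~= 2.5811.

v = -0.5811 or v = 2.5811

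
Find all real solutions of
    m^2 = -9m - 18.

m = -6 or m = -3

Bring every term to one side: m^2 + 9m + 18 = 0.
Factor: (m + 6)(m + 3) = 0.
So m = -6 or m = -3.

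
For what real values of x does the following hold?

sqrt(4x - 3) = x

Square both sides: 4x - 3 = (x)^2.
Expand and rearrange: x^2 - 4x + 3 = 0.
Solving gives x = 3 or x = 1.
Check each candidate in the original equation:
  x = 3: sqrt(9) = 3, while x = 3 — valid.
  x = 1: sqrt(1) = 1, while x = 1 — valid.

x = 1 or x = 3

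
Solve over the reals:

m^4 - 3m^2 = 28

Let u = m^2. The equation becomes u^2 - 3u - 28 = 0.
Factor: (u - 7)(u + 4) = 0, so u = 7 or u = -4.
m^2 = 7 gives m = +/-sqrt(7) ~= +/-2.6458.
m^2 = -4 < 0 has no real solution.

m = -2.6458 or m = 2.6458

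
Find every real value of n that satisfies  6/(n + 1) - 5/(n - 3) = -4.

Multiply both sides by (n + 1)(n - 3):
6(n - 3) - 5(n + 1) = -4(n + 1)(n - 3).
Expand and collect terms: -4n² + 7n + 35 = 0.
By the quadratic formula, n = (-7 ± √609) / -8, so n ≈ -2.2097 or n ≈ 3.9597.
Neither value makes a denominator zero (n ≠ -1, n ≠ 3), so both are valid.

n = -2.2097 or n = 3.9597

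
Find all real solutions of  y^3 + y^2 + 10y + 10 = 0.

Possible rational roots are divisors of 10. Testing y = -1 gives 0, so (y + 1) is a factor.
Divide: y^3 + y^2 + 10y + 10 = (y + 1)(y^2 + 10).
The quadratic y^2 + 10 has discriminant -40 < 0, so no further real roots.

y = -1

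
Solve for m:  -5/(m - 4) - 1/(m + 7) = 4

m = -7.2812 or m = 2.7812

Multiply both sides by (m - 4)(m + 7):
-5(m + 7) - (m - 4) = 4(m - 4)(m + 7).
Expand and collect terms: 4m^2 + 18m - 81 = 0.
By the quadratic formula, m = (-18 +/- sqrt(1620)) / 8, so m ~= 2.7812 or m ~= -7.2812.
Neither value makes a denominator zero (m != 4, m != -7), so both are valid.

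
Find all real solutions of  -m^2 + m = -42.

m = -6 or m = 7

Bring every term to one side: -m^2 + m + 42 = 0.
Factor: -1(m + 6)(m - 7) = 0.
So m = -6 or m = 7.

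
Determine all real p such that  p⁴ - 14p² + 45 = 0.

Let u = p². The equation becomes u² - 14u + 45 = 0.
Factor: (u - 9)(u - 5) = 0, so u = 9 or u = 5.
p² = 9 gives p = ±3.
p² = 5 gives p = ±√(5) ≈ ±2.2361.

p = -3 or p = -2.2361 or p = 2.2361 or p = 3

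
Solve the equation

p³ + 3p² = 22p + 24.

Rearrange: p³ + 3p² - 22p - 24 = 0.
Possible rational roots are divisors of -24. Testing p = 4 gives 0, so (p - 4) is a factor.
Divide: p³ + 3p² - 22p - 24 = (p - 4)(p² + 7p + 6).
Factor the quadratic: p = -1 or p = -6.

p = -6 or p = -1 or p = 4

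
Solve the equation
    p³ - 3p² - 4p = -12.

Rearrange: p³ - 3p² - 4p + 12 = 0.
Possible rational roots are divisors of 12. Testing p = 2 gives 0, so (p - 2) is a factor.
Divide: p³ - 3p² - 4p + 12 = (p - 2)(p² - p - 6).
Factor the quadratic: p = 3 or p = -2.

p = -2 or p = 2 or p = 3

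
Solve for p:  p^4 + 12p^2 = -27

No real solutions.

Let u = p^2. The equation becomes u^2 + 12u + 27 = 0.
Factor: (u + 9)(u + 3) = 0, so u = -9 or u = -3.
p^2 = -9 < 0 has no real solution.
p^2 = -3 < 0 has no real solution.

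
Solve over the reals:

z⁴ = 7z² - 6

Let u = z². The equation becomes u² - 7u + 6 = 0.
Factor: (u - 1)(u - 6) = 0, so u = 1 or u = 6.
z² = 1 gives z = ±1.
z² = 6 gives z = ±√(6) ≈ ±2.4495.

z = -2.4495 or z = -1 or z = 1 or z = 2.4495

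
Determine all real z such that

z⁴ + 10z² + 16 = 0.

Let u = z². The equation becomes u² + 10u + 16 = 0.
Factor: (u + 8)(u + 2) = 0, so u = -8 or u = -2.
z² = -8 < 0 has no real solution.
z² = -2 < 0 has no real solution.

No real solutions.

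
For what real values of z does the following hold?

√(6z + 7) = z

z = 7

Square both sides: 6z + 7 = (z)².
Expand and rearrange: z² - 6z - 7 = 0.
Solving gives z = 7 or z = -1.
Check each candidate in the original equation:
  z = 7: √(49) = 7, while z = 7 — valid.
  z = -1: √(1) = 1, while z = -1 — extraneous.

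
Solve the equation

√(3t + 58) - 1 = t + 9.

t = -3

Isolate the radical: √(3t + 58) = t + 10.
Square both sides: 3t + 58 = (t + 10)².
Expand and rearrange: t² + 17t + 42 = 0.
Solving gives t = -3 or t = -14.
Check each candidate in the original equation:
  t = -3: √(49) = 7, while t + 10 = 7 — valid.
  t = -14: √(16) = 4, while t + 10 = -4 — extraneous.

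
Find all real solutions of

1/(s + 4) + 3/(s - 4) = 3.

s = -3.705 or s = 5.0383

Multiply both sides by (s + 4)(s - 4):
(s - 4) + 3(s + 4) = 3(s + 4)(s - 4).
Expand and collect terms: 3s² - 4s - 56 = 0.
By the quadratic formula, s = (4 ± √688) / 6, so s ≈ 5.0383 or s ≈ -3.705.
Neither value makes a denominator zero (s ≠ -4, s ≠ 4), so both are valid.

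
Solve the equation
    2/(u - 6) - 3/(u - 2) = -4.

Multiply both sides by (u - 6)(u - 2):
2(u - 2) - 3(u - 6) = -4(u - 6)(u - 2).
Expand and collect terms: -4u^2 + 33u - 62 = 0.
By the quadratic formula, u = (-33 +/- sqrt(97)) / -8, so u ~= 2.8939 or u ~= 5.3561.
Neither value makes a denominator zero (u != 6, u != 2), so both are valid.

u = 2.8939 or u = 5.3561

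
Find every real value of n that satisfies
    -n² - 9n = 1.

n = -8.8875 or n = -0.1125

Rearrange to standard form: -n² - 9n - 1 = 0.
Discriminant: (-9)² − 4·(-1)·(-1) = 77.
Quadratic formula: n = (9 ± √77) / (-2).
So n = -9/2 - √(77)/2 ≈ -8.8875 or n = -9/2 + √(77)/2 ≈ -0.1125.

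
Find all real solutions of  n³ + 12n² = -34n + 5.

Rearrange: n³ + 12n² + 34n - 5 = 0.
Possible rational roots are divisors of -5. Testing n = -5 gives 0, so (n + 5) is a factor.
Divide: n³ + 12n² + 34n - 5 = (n + 5)(n² + 7n - 1).
Apply the quadratic formula to n² + 7n - 1 = 0: n = (-7 ± √53)/2, i.e. n ≈ 0.1401 or n ≈ -7.1401.

n = -7.1401 or n = -5 or n = 0.1401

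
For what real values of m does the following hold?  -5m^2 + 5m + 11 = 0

m = -1.0652 or m = 2.0652

Discriminant: (5)^2 - 4*(-5)*11 = 245.
Quadratic formula: m = (-5 +/- sqrt(245)) / (-10).
So m = 1/2 - 7*sqrt(5)/10 ~= -1.0652 or m = 1/2 + 7*sqrt(5)/10 ~= 2.0652.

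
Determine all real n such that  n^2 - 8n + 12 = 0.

n = 2 or n = 6

Factor: (n - 6)(n - 2) = 0.
So n = 6 or n = 2.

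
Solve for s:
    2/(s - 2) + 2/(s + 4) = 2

Multiply both sides by (s - 2)(s + 4):
2(s + 4) + 2(s - 2) = 2(s - 2)(s + 4).
Expand and collect terms: 2s^2 - 20 = 0.
By the quadratic formula, s = (0 +/- sqrt(160)) / 4, so s ~= 3.1623 or s ~= -3.1623.
Neither value makes a denominator zero (s != 2, s != -4), so both are valid.

s = -3.1623 or s = 3.1623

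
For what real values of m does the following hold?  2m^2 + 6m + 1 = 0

Discriminant: (6)^2 - 4*2*1 = 28.
Quadratic formula: m = (-6 +/- sqrt(28)) / 4.
So m = -3/2 + sqrt(7)/2 ~= -0.1771 or m = -3/2 - sqrt(7)/2 ~= -2.8229.

m = -2.8229 or m = -0.1771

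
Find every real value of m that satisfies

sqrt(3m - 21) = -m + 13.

m = 10

Square both sides: 3m - 21 = (-m + 13)^2.
Expand and rearrange: m^2 - 29m + 190 = 0.
Solving gives m = 19 or m = 10.
Check each candidate in the original equation:
  m = 19: sqrt(36) = 6, while -m + 13 = -6 — extraneous.
  m = 10: sqrt(9) = 3, while -m + 13 = 3 — valid.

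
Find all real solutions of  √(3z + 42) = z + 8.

Square both sides: 3z + 42 = (z + 8)².
Expand and rearrange: z² + 13z + 22 = 0.
Solving gives z = -2 or z = -11.
Check each candidate in the original equation:
  z = -2: √(36) = 6, while z + 8 = 6 — valid.
  z = -11: √(9) = 3, while z + 8 = -3 — extraneous.

z = -2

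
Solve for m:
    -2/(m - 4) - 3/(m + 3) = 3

Multiply both sides by (m - 4)(m + 3):
-2(m + 3) - 3(m - 4) = 3(m - 4)(m + 3).
Expand and collect terms: 3m² + 2m - 42 = 0.
By the quadratic formula, m = (-2 ± √508) / 6, so m ≈ 3.4231 or m ≈ -4.0898.
Neither value makes a denominator zero (m ≠ 4, m ≠ -3), so both are valid.

m = -4.0898 or m = 3.4231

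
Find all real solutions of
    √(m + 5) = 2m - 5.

m = 4

Square both sides: m + 5 = (2m - 5)².
Expand and rearrange: 4m² - 21m + 20 = 0.
Solving gives m = 4 or m = 1.25.
Check each candidate in the original equation:
  m = 4: √(9) = 3, while 2m - 5 = 3 — valid.
  m = 1.25: √(6.25) = 2.5, while 2m - 5 = -2.5 — extraneous.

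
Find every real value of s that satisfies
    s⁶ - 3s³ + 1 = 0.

s = 0.7256 or s = 1.3782

Let u = s³. The equation becomes u² - 3u + 1 = 0.
By the quadratic formula, u = √(5)/2 + 3/2 or u = 3/2 - √(5)/2.
s³ = √(5)/2 + 3/2 gives s = ∛(√(5)/2 + 3/2) ≈ 1.3782.
s³ = 3/2 - √(5)/2 gives s = ∛(3/2 - √(5)/2) ≈ 0.7256.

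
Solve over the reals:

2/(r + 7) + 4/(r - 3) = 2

Multiply both sides by (r + 7)(r - 3):
2(r - 3) + 4(r + 7) = 2(r + 7)(r - 3).
Expand and collect terms: 2r^2 + 2r - 64 = 0.
By the quadratic formula, r = (-2 +/- sqrt(516)) / 4, so r ~= 5.1789 or r ~= -6.1789.
Neither value makes a denominator zero (r != -7, r != 3), so both are valid.

r = -6.1789 or r = 5.1789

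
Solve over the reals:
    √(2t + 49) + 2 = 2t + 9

Isolate the radical: √(2t + 49) = 2t + 7.
Square both sides: 2t + 49 = (2t + 7)².
Expand and rearrange: 4t² + 26t = 0.
Solving gives t = 0 or t = -6.5.
Check each candidate in the original equation:
  t = 0: √(49) = 7, while 2t + 7 = 7 — valid.
  t = -6.5: √(36) = 6, while 2t + 7 = -6 — extraneous.

t = 0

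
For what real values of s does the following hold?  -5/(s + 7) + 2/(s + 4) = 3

s = -8.4495 or s = -3.5505

Multiply both sides by (s + 7)(s + 4):
-5(s + 4) + 2(s + 7) = 3(s + 7)(s + 4).
Expand and collect terms: 3s² + 36s + 90 = 0.
By the quadratic formula, s = (-36 ± √216) / 6, so s ≈ -3.5505 or s ≈ -8.4495.
Neither value makes a denominator zero (s ≠ -7, s ≠ -4), so both are valid.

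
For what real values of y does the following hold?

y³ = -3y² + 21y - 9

y = -6.4641 or y = 0.4641 or y = 3

Rearrange: y³ + 3y² - 21y + 9 = 0.
Possible rational roots are divisors of 9. Testing y = 3 gives 0, so (y - 3) is a factor.
Divide: y³ + 3y² - 21y + 9 = (y - 3)(y² + 6y - 3).
Apply the quadratic formula to y² + 6y - 3 = 0: y = (-6 ± √48)/2, i.e. y ≈ 0.4641 or y ≈ -6.4641.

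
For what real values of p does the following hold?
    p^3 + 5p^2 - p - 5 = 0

p = -5 or p = -1 or p = 1

Possible rational roots are divisors of -5. Testing p = 1 gives 0, so (p - 1) is a factor.
Divide: p^3 + 5p^2 - p - 5 = (p - 1)(p^2 + 6p + 5).
Factor the quadratic: p = -1 or p = -5.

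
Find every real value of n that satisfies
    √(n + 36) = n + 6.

n = 0

Square both sides: n + 36 = (n + 6)².
Expand and rearrange: n² + 11n = 0.
Solving gives n = 0 or n = -11.
Check each candidate in the original equation:
  n = 0: √(36) = 6, while n + 6 = 6 — valid.
  n = -11: √(25) = 5, while n + 6 = -5 — extraneous.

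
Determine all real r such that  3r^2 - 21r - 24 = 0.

Factor: 3(r + 1)(r - 8) = 0.
So r = -1 or r = 8.

r = -1 or r = 8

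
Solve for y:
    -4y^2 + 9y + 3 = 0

Discriminant: (9)^2 - 4*(-4)*3 = 129.
Quadratic formula: y = (-9 +/- sqrt(129)) / (-8).
So y = 9/8 - sqrt(129)/8 ~= -0.2947 or y = 9/8 + sqrt(129)/8 ~= 2.5447.

y = -0.2947 or y = 2.5447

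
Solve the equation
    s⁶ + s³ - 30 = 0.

s = -1.8171 or s = 1.71

Let u = s³. The equation becomes u² + u - 30 = 0.
Factor: (u + 6)(u - 5) = 0, so u = -6 or u = 5.
s³ = -6 gives s = -∛(6) ≈ -1.8171.
s³ = 5 gives s = ∛(5) ≈ 1.71.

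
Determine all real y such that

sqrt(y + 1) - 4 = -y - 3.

y = 0

Isolate the radical: sqrt(y + 1) = -y + 1.
Square both sides: y + 1 = (-y + 1)^2.
Expand and rearrange: y^2 - 3y = 0.
Solving gives y = 3 or y = 0.
Check each candidate in the original equation:
  y = 3: sqrt(4) = 2, while -y + 1 = -2 — extraneous.
  y = 0: sqrt(1) = 1, while -y + 1 = 1 — valid.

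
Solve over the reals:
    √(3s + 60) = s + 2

Square both sides: 3s + 60 = (s + 2)².
Expand and rearrange: s² + s - 56 = 0.
Solving gives s = 7 or s = -8.
Check each candidate in the original equation:
  s = 7: √(81) = 9, while s + 2 = 9 — valid.
  s = -8: √(36) = 6, while s + 2 = -6 — extraneous.

s = 7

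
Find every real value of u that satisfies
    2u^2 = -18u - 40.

Bring every term to one side: 2u^2 + 18u + 40 = 0.
Factor: 2(u + 5)(u + 4) = 0.
So u = -5 or u = -4.

u = -5 or u = -4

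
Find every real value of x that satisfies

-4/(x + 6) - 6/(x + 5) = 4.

Multiply both sides by (x + 6)(x + 5):
-4(x + 5) - 6(x + 6) = 4(x + 6)(x + 5).
Expand and collect terms: 4x² + 54x + 176 = 0.
Factor or apply the quadratic formula: x = -5.5 or x = -8.
Neither value makes a denominator zero (x ≠ -6, x ≠ -5), so both are valid.

x = -8 or x = -5.5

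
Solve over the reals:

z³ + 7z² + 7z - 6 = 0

Possible rational roots are divisors of -6. Testing z = -2 gives 0, so (z + 2) is a factor.
Divide: z³ + 7z² + 7z - 6 = (z + 2)(z² + 5z - 3).
Apply the quadratic formula to z² + 5z - 3 = 0: z = (-5 ± √37)/2, i.e. z ≈ 0.5414 or z ≈ -5.5414.

z = -5.5414 or z = -2 or z = 0.5414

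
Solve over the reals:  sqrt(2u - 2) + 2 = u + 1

u = 1 or u = 3

Isolate the radical: sqrt(2u - 2) = u - 1.
Square both sides: 2u - 2 = (u - 1)^2.
Expand and rearrange: u^2 - 4u + 3 = 0.
Solving gives u = 3 or u = 1.
Check each candidate in the original equation:
  u = 3: sqrt(4) = 2, while u - 1 = 2 — valid.
  u = 1: sqrt(0) = 0, while u - 1 = 0 — valid.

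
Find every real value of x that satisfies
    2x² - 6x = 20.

x = -2 or x = 5

Bring every term to one side: 2x² - 6x - 20 = 0.
Factor: 2(x - 5)(x + 2) = 0.
So x = 5 or x = -2.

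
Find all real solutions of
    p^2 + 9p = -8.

p = -8 or p = -1

Bring every term to one side: p^2 + 9p + 8 = 0.
Factor: (p + 1)(p + 8) = 0.
So p = -1 or p = -8.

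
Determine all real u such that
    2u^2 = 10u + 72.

u = -4 or u = 9

Bring every term to one side: 2u^2 - 10u - 72 = 0.
Factor: 2(u - 9)(u + 4) = 0.
So u = 9 or u = -4.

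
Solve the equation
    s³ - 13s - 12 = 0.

Possible rational roots are divisors of -12. Testing s = -1 gives 0, so (s + 1) is a factor.
Divide: s³ - 13s - 12 = (s + 1)(s² - s - 12).
Factor the quadratic: s = 4 or s = -3.

s = -3 or s = -1 or s = 4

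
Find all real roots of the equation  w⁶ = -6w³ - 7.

w = -1.6404 or w = -1.1661

Let u = w³. The equation becomes u² + 6u + 7 = 0.
By the quadratic formula, u = -3 + √(2) or u = -3 - √(2).
w³ = -3 + √(2) gives w = -∛(3 - √(2)) ≈ -1.1661.
w³ = -3 - √(2) gives w = -∛(√(2) + 3) ≈ -1.6404.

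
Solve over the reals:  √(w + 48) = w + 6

Square both sides: w + 48 = (w + 6)².
Expand and rearrange: w² + 11w - 12 = 0.
Solving gives w = 1 or w = -12.
Check each candidate in the original equation:
  w = 1: √(49) = 7, while w + 6 = 7 — valid.
  w = -12: √(36) = 6, while w + 6 = -6 — extraneous.

w = 1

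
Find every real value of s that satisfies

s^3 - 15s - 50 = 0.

s = 5

Possible rational roots are divisors of -50. Testing s = 5 gives 0, so (s - 5) is a factor.
Divide: s^3 - 15s - 50 = (s - 5)(s^2 + 5s + 10).
The quadratic s^2 + 5s + 10 has discriminant -15 < 0, so no further real roots.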